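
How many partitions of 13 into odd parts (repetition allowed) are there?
p_odd(13) = 18

Partitions of 13 using only odd parts 1, 3, 5, …: 13, 11+1+1, 9+3+1, 9+1+1+1+1, 7+5+1, 7+3+3, 7+3+1+1+1, 7+1+1+1+1+1+1, 5+5+3, 5+5+1+1+1, 5+3+3+1+1, 5+3+1+1+1+1+1, 5+1+1+1+1+1+1+1+1, 3+3+3+3+1, 3+3+3+1+1+1+1, 3+3+1+1+1+1+1+1+1, 3+1+1+1+1+1+1+1+1+1+1, 1+1+1+1+1+1+1+1+1+1+1+1+1. There are 18. (Euler: this equals q(13), the number of distinct-part partitions.)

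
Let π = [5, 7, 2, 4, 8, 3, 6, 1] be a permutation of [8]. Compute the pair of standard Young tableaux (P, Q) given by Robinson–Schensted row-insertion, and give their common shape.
P = [1, 3, 6] / [2, 7, 8] / [4] / [5];  Q = [1, 2, 5] / [3, 4, 7] / [6] / [8];  common shape = (3, 3, 1, 1)

Row-insert the values π_1, π_2, … into P one at a time, bumping the leftmost entry strictly greater than the inserted value down to the next row. The recording tableau Q records, in position (i, j), the step at which that cell was added to P.
  Insert 5 (step 1): P = [5];  Q = [1]
  Insert 7 (step 2): P = [5, 7];  Q = [1, 2]
  Insert 2 (step 3): P = [2, 7] / [5];  Q = [1, 2] / [3]
  Insert 4 (step 4): P = [2, 4] / [5, 7];  Q = [1, 2] / [3, 4]
  Insert 8 (step 5): P = [2, 4, 8] / [5, 7];  Q = [1, 2, 5] / [3, 4]
  Insert 3 (step 6): P = [2, 3, 8] / [4, 7] / [5];  Q = [1, 2, 5] / [3, 4] / [6]
  Insert 6 (step 7): P = [2, 3, 6] / [4, 7, 8] / [5];  Q = [1, 2, 5] / [3, 4, 7] / [6]
  Insert 1 (step 8): P = [1, 3, 6] / [2, 7, 8] / [4] / [5];  Q = [1, 2, 5] / [3, 4, 7] / [6] / [8]
Final shape: (3, 3, 1, 1).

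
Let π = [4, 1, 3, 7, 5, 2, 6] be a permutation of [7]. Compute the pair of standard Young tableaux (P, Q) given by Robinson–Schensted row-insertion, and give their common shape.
P = [1, 2, 5, 6] / [3, 7] / [4];  Q = [1, 3, 4, 7] / [2, 5] / [6];  common shape = (4, 2, 1)

Row-insert the values π_1, π_2, … into P one at a time, bumping the leftmost entry strictly greater than the inserted value down to the next row. The recording tableau Q records, in position (i, j), the step at which that cell was added to P.
  Insert 4 (step 1): P = [4];  Q = [1]
  Insert 1 (step 2): P = [1] / [4];  Q = [1] / [2]
  Insert 3 (step 3): P = [1, 3] / [4];  Q = [1, 3] / [2]
  Insert 7 (step 4): P = [1, 3, 7] / [4];  Q = [1, 3, 4] / [2]
  Insert 5 (step 5): P = [1, 3, 5] / [4, 7];  Q = [1, 3, 4] / [2, 5]
  Insert 2 (step 6): P = [1, 2, 5] / [3, 7] / [4];  Q = [1, 3, 4] / [2, 5] / [6]
  Insert 6 (step 7): P = [1, 2, 5, 6] / [3, 7] / [4];  Q = [1, 3, 4, 7] / [2, 5] / [6]
Final shape: (4, 2, 1).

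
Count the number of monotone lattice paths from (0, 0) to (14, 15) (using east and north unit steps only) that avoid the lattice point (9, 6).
Number of paths = 67538750

Total paths from (0, 0) to (14, 15): C(29, 14) = 77558760. Paths through (9, 6): (paths (0, 0) → (9, 6)) × (paths (9, 6) → (14, 15)) = C(15, 9) · C(14, 5) = 5005 · 2002 = 10020010. Avoidance count = 77558760 − 10020010 = 67538750.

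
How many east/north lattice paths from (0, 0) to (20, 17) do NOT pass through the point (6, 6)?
Number of paths = 11786731110

Total paths from (0, 0) to (20, 17): C(37, 20) = 15905368710. Paths through (6, 6): (paths (0, 0) → (6, 6)) × (paths (6, 6) → (20, 17)) = C(12, 6) · C(25, 14) = 924 · 4457400 = 4118637600. Avoidance count = 15905368710 − 4118637600 = 11786731110.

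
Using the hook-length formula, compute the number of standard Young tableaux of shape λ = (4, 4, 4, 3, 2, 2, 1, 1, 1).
# SYT of shape (4, 4, 4, 3, 2, 2, 1, 1, 1) = 611080470

Hook-length formula: f^λ = n! / Π hook(c), product over all cells c of the Young diagram. For λ = (4, 4, 4, 3, 2, 2, 1, 1, 1), n = 22 boxes. Hook lengths by row (left-to-right, top-to-bottom): [12, 8, 5, 3]; [11, 7, 4, 2]; [10, 6, 3, 1]; [8, 4, 1]; [6, 2]; [5, 1]; [3]; [2]; [1]. Product of hooks = 1839366144000. So f^λ = 22! / 1839366144000 = 1124000727777607680000 / 1839366144000 = 611080470.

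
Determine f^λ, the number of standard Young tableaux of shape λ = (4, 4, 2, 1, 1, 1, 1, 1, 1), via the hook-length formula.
# SYT of shape (4, 4, 2, 1, 1, 1, 1, 1, 1) = 114660

Hook-length formula: f^λ = n! / Π hook(c), product over all cells c of the Young diagram. For λ = (4, 4, 2, 1, 1, 1, 1, 1, 1), n = 16 boxes. Hook lengths by row (left-to-right, top-to-bottom): [12, 5, 3, 2]; [11, 4, 2, 1]; [8, 1]; [6]; [5]; [4]; [3]; [2]; [1]. Product of hooks = 182476800. So f^λ = 16! / 182476800 = 20922789888000 / 182476800 = 114660.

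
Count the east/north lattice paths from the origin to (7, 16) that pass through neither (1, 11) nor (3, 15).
Number of paths = 236433

Inclusion–exclusion. Total paths: C(23, 7) = 245157. Through P₁: C(12, 1)·C(11, 6) = 5544. Through P₂: C(18, 3)·C(5, 4) = 4080. Since P₁ is strictly southwest of P₂, a monotone path through both must visit P₁ then P₂; paths through both = C(12, 1)·C(6, 2)·C(5, 4) = 900. Avoid both = 245157 − 5544 − 4080 + 900 = 236433.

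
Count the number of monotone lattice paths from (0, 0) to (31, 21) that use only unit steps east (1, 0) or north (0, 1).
Number of paths = 191991813933920

A monotone lattice path from (0, 0) to (31, 21) consists of 31 east steps and 21 north steps in some order, so it is determined by which 31 of the 52 steps are east. The count is C(52, 31) = 191991813933920.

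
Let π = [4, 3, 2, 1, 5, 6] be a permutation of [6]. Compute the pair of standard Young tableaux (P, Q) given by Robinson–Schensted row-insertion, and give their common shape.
P = [1, 5, 6] / [2] / [3] / [4];  Q = [1, 5, 6] / [2] / [3] / [4];  common shape = (3, 1, 1, 1)

Row-insert the values π_1, π_2, … into P one at a time, bumping the leftmost entry strictly greater than the inserted value down to the next row. The recording tableau Q records, in position (i, j), the step at which that cell was added to P.
  Insert 4 (step 1): P = [4];  Q = [1]
  Insert 3 (step 2): P = [3] / [4];  Q = [1] / [2]
  Insert 2 (step 3): P = [2] / [3] / [4];  Q = [1] / [2] / [3]
  Insert 1 (step 4): P = [1] / [2] / [3] / [4];  Q = [1] / [2] / [3] / [4]
  Insert 5 (step 5): P = [1, 5] / [2] / [3] / [4];  Q = [1, 5] / [2] / [3] / [4]
  Insert 6 (step 6): P = [1, 5, 6] / [2] / [3] / [4];  Q = [1, 5, 6] / [2] / [3] / [4]
Final shape: (3, 1, 1, 1).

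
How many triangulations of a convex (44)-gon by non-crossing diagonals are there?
C_42 = 39044429911904443959240

These polygon triangulations are counted by the Catalan number C_n = (1/(n + 1)) · C(2n, n). For n = 42: C_42 = (1/43) · C(84, 42) = 1678910486211891090247320/43 = 39044429911904443959240.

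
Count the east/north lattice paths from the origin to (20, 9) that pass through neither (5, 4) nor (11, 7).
Number of paths = 6893301

Inclusion–exclusion. Total paths: C(29, 20) = 10015005. Through P₁: C(9, 5)·C(20, 15) = 1953504. Through P₂: C(18, 11)·C(11, 9) = 1750320. Since P₁ is strictly southwest of P₂, a monotone path through both must visit P₁ then P₂; paths through both = C(9, 5)·C(9, 6)·C(11, 9) = 582120. Avoid both = 10015005 − 1953504 − 1750320 + 582120 = 6893301.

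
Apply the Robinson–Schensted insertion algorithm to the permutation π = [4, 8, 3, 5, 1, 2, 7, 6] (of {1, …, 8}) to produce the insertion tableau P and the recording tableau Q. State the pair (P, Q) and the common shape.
P = [1, 2, 6] / [3, 5, 7] / [4, 8];  Q = [1, 2, 7] / [3, 4, 8] / [5, 6];  common shape = (3, 3, 2)

Row-insert the values π_1, π_2, … into P one at a time, bumping the leftmost entry strictly greater than the inserted value down to the next row. The recording tableau Q records, in position (i, j), the step at which that cell was added to P.
  Insert 4 (step 1): P = [4];  Q = [1]
  Insert 8 (step 2): P = [4, 8];  Q = [1, 2]
  Insert 3 (step 3): P = [3, 8] / [4];  Q = [1, 2] / [3]
  Insert 5 (step 4): P = [3, 5] / [4, 8];  Q = [1, 2] / [3, 4]
  Insert 1 (step 5): P = [1, 5] / [3, 8] / [4];  Q = [1, 2] / [3, 4] / [5]
  Insert 2 (step 6): P = [1, 2] / [3, 5] / [4, 8];  Q = [1, 2] / [3, 4] / [5, 6]
  Insert 7 (step 7): P = [1, 2, 7] / [3, 5] / [4, 8];  Q = [1, 2, 7] / [3, 4] / [5, 6]
  Insert 6 (step 8): P = [1, 2, 6] / [3, 5, 7] / [4, 8];  Q = [1, 2, 7] / [3, 4, 8] / [5, 6]
Final shape: (3, 3, 2).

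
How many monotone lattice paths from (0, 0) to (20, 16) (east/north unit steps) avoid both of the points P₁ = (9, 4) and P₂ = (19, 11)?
Number of paths = 6096804460

Inclusion–exclusion. Total paths: C(36, 20) = 7307872110. Through P₁: C(13, 9)·C(23, 11) = 966735770. Through P₂: C(30, 19)·C(6, 1) = 327763800. Since P₁ is strictly southwest of P₂, a monotone path through both must visit P₁ then P₂; paths through both = C(13, 9)·C(17, 10)·C(6, 1) = 83431920. Avoid both = 7307872110 − 966735770 − 327763800 + 83431920 = 6096804460.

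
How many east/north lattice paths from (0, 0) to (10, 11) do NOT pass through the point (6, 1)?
Number of paths = 345709

Total paths from (0, 0) to (10, 11): C(21, 10) = 352716. Paths through (6, 1): (paths (0, 0) → (6, 1)) × (paths (6, 1) → (10, 11)) = C(7, 6) · C(14, 4) = 7 · 1001 = 7007. Avoidance count = 352716 − 7007 = 345709.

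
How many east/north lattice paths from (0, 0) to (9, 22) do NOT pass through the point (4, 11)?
Number of paths = 14197755

Total paths from (0, 0) to (9, 22): C(31, 9) = 20160075. Paths through (4, 11): (paths (0, 0) → (4, 11)) × (paths (4, 11) → (9, 22)) = C(15, 4) · C(16, 5) = 1365 · 4368 = 5962320. Avoidance count = 20160075 − 5962320 = 14197755.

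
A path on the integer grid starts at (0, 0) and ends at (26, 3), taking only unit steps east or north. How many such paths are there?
Number of paths = 3654

A monotone lattice path from (0, 0) to (26, 3) consists of 26 east steps and 3 north steps in some order, so it is determined by which 26 of the 29 steps are east. The count is C(29, 26) = 3654.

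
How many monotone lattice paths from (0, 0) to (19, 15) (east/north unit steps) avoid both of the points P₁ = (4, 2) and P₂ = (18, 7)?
Number of paths = 1291578600

Inclusion–exclusion. Total paths: C(34, 19) = 1855967520. Through P₁: C(6, 4)·C(28, 15) = 561632400. Through P₂: C(25, 18)·C(9, 1) = 4326300. Since P₁ is strictly southwest of P₂, a monotone path through both must visit P₁ then P₂; paths through both = C(6, 4)·C(19, 14)·C(9, 1) = 1569780. Avoid both = 1855967520 − 561632400 − 4326300 + 1569780 = 1291578600.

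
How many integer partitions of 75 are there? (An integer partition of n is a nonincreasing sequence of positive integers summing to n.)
p(75) = 8118264

Compute p(n) via the recurrence p(n, m) = p(n, m−1) + p(n−m, m), where p(n, m) counts partitions of n with all parts ≤ m and p(n) = p(n, n). The base cases are p(0, m) = 1 and p(n, 0) = 0 for n > 0. Filling the table yields p(75) = 8118264. (Euler's pentagonal recurrence is an alternative.)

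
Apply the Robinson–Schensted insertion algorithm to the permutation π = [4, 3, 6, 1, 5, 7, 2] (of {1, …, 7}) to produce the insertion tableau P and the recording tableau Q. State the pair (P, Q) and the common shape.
P = [1, 2, 7] / [3, 5] / [4, 6];  Q = [1, 3, 6] / [2, 5] / [4, 7];  common shape = (3, 2, 2)

Row-insert the values π_1, π_2, … into P one at a time, bumping the leftmost entry strictly greater than the inserted value down to the next row. The recording tableau Q records, in position (i, j), the step at which that cell was added to P.
  Insert 4 (step 1): P = [4];  Q = [1]
  Insert 3 (step 2): P = [3] / [4];  Q = [1] / [2]
  Insert 6 (step 3): P = [3, 6] / [4];  Q = [1, 3] / [2]
  Insert 1 (step 4): P = [1, 6] / [3] / [4];  Q = [1, 3] / [2] / [4]
  Insert 5 (step 5): P = [1, 5] / [3, 6] / [4];  Q = [1, 3] / [2, 5] / [4]
  Insert 7 (step 6): P = [1, 5, 7] / [3, 6] / [4];  Q = [1, 3, 6] / [2, 5] / [4]
  Insert 2 (step 7): P = [1, 2, 7] / [3, 5] / [4, 6];  Q = [1, 3, 6] / [2, 5] / [4, 7]
Final shape: (3, 2, 2).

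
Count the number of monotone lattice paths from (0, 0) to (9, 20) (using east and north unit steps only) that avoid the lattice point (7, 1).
Number of paths = 10013325

Total paths from (0, 0) to (9, 20): C(29, 9) = 10015005. Paths through (7, 1): (paths (0, 0) → (7, 1)) × (paths (7, 1) → (9, 20)) = C(8, 7) · C(21, 2) = 8 · 210 = 1680. Avoidance count = 10015005 − 1680 = 10013325.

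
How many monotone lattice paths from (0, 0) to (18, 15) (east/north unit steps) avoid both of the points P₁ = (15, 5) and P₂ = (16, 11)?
Number of paths = 838783671

Inclusion–exclusion. Total paths: C(33, 18) = 1037158320. Through P₁: C(20, 15)·C(13, 3) = 4434144. Through P₂: C(27, 16)·C(6, 2) = 195568425. Since P₁ is strictly southwest of P₂, a monotone path through both must visit P₁ then P₂; paths through both = C(20, 15)·C(7, 1)·C(6, 2) = 1627920. Avoid both = 1037158320 − 4434144 − 195568425 + 1627920 = 838783671.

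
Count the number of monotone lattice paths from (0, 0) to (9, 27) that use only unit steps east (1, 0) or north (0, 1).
Number of paths = 94143280

A monotone lattice path from (0, 0) to (9, 27) consists of 9 east steps and 27 north steps in some order, so it is determined by which 9 of the 36 steps are east. The count is C(36, 9) = 94143280.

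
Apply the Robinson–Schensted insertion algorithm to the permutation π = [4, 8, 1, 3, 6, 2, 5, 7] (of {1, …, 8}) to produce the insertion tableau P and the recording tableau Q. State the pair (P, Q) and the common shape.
P = [1, 2, 5, 7] / [3, 6] / [4, 8];  Q = [1, 2, 5, 8] / [3, 4] / [6, 7];  common shape = (4, 2, 2)

Row-insert the values π_1, π_2, … into P one at a time, bumping the leftmost entry strictly greater than the inserted value down to the next row. The recording tableau Q records, in position (i, j), the step at which that cell was added to P.
  Insert 4 (step 1): P = [4];  Q = [1]
  Insert 8 (step 2): P = [4, 8];  Q = [1, 2]
  Insert 1 (step 3): P = [1, 8] / [4];  Q = [1, 2] / [3]
  Insert 3 (step 4): P = [1, 3] / [4, 8];  Q = [1, 2] / [3, 4]
  Insert 6 (step 5): P = [1, 3, 6] / [4, 8];  Q = [1, 2, 5] / [3, 4]
  Insert 2 (step 6): P = [1, 2, 6] / [3, 8] / [4];  Q = [1, 2, 5] / [3, 4] / [6]
  Insert 5 (step 7): P = [1, 2, 5] / [3, 6] / [4, 8];  Q = [1, 2, 5] / [3, 4] / [6, 7]
  Insert 7 (step 8): P = [1, 2, 5, 7] / [3, 6] / [4, 8];  Q = [1, 2, 5, 8] / [3, 4] / [6, 7]
Final shape: (4, 2, 2).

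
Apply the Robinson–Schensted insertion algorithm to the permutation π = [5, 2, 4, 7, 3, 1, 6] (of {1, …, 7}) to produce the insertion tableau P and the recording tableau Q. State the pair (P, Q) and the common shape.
P = [1, 3, 6] / [2, 7] / [4] / [5];  Q = [1, 3, 4] / [2, 7] / [5] / [6];  common shape = (3, 2, 1, 1)

Row-insert the values π_1, π_2, … into P one at a time, bumping the leftmost entry strictly greater than the inserted value down to the next row. The recording tableau Q records, in position (i, j), the step at which that cell was added to P.
  Insert 5 (step 1): P = [5];  Q = [1]
  Insert 2 (step 2): P = [2] / [5];  Q = [1] / [2]
  Insert 4 (step 3): P = [2, 4] / [5];  Q = [1, 3] / [2]
  Insert 7 (step 4): P = [2, 4, 7] / [5];  Q = [1, 3, 4] / [2]
  Insert 3 (step 5): P = [2, 3, 7] / [4] / [5];  Q = [1, 3, 4] / [2] / [5]
  Insert 1 (step 6): P = [1, 3, 7] / [2] / [4] / [5];  Q = [1, 3, 4] / [2] / [5] / [6]
  Insert 6 (step 7): P = [1, 3, 6] / [2, 7] / [4] / [5];  Q = [1, 3, 4] / [2, 7] / [5] / [6]
Final shape: (3, 2, 1, 1).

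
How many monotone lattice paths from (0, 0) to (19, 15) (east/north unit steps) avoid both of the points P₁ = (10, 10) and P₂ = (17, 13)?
Number of paths = 900551228

Inclusion–exclusion. Total paths: C(34, 19) = 1855967520. Through P₁: C(20, 10)·C(14, 9) = 369881512. Through P₂: C(30, 17)·C(4, 2) = 718559100. Since P₁ is strictly southwest of P₂, a monotone path through both must visit P₁ then P₂; paths through both = C(20, 10)·C(10, 7)·C(4, 2) = 133024320. Avoid both = 1855967520 − 369881512 − 718559100 + 133024320 = 900551228.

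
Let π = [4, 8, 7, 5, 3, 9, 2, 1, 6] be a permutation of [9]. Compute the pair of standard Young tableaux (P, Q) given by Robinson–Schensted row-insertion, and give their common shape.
P = [1, 5, 6] / [2, 9] / [3] / [4] / [7] / [8];  Q = [1, 2, 6] / [3, 9] / [4] / [5] / [7] / [8];  common shape = (3, 2, 1, 1, 1, 1)

Row-insert the values π_1, π_2, … into P one at a time, bumping the leftmost entry strictly greater than the inserted value down to the next row. The recording tableau Q records, in position (i, j), the step at which that cell was added to P.
  Insert 4 (step 1): P = [4];  Q = [1]
  Insert 8 (step 2): P = [4, 8];  Q = [1, 2]
  Insert 7 (step 3): P = [4, 7] / [8];  Q = [1, 2] / [3]
  Insert 5 (step 4): P = [4, 5] / [7] / [8];  Q = [1, 2] / [3] / [4]
  Insert 3 (step 5): P = [3, 5] / [4] / [7] / [8];  Q = [1, 2] / [3] / [4] / [5]
  Insert 9 (step 6): P = [3, 5, 9] / [4] / [7] / [8];  Q = [1, 2, 6] / [3] / [4] / [5]
  Insert 2 (step 7): P = [2, 5, 9] / [3] / [4] / [7] / [8];  Q = [1, 2, 6] / [3] / [4] / [5] / [7]
  Insert 1 (step 8): P = [1, 5, 9] / [2] / [3] / [4] / [7] / [8];  Q = [1, 2, 6] / [3] / [4] / [5] / [7] / [8]
  Insert 6 (step 9): P = [1, 5, 6] / [2, 9] / [3] / [4] / [7] / [8];  Q = [1, 2, 6] / [3, 9] / [4] / [5] / [7] / [8]
Final shape: (3, 2, 1, 1, 1, 1).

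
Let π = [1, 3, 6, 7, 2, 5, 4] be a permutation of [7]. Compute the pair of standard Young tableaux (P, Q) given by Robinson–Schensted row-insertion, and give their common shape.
P = [1, 2, 4, 7] / [3, 5] / [6];  Q = [1, 2, 3, 4] / [5, 6] / [7];  common shape = (4, 2, 1)

Row-insert the values π_1, π_2, … into P one at a time, bumping the leftmost entry strictly greater than the inserted value down to the next row. The recording tableau Q records, in position (i, j), the step at which that cell was added to P.
  Insert 1 (step 1): P = [1];  Q = [1]
  Insert 3 (step 2): P = [1, 3];  Q = [1, 2]
  Insert 6 (step 3): P = [1, 3, 6];  Q = [1, 2, 3]
  Insert 7 (step 4): P = [1, 3, 6, 7];  Q = [1, 2, 3, 4]
  Insert 2 (step 5): P = [1, 2, 6, 7] / [3];  Q = [1, 2, 3, 4] / [5]
  Insert 5 (step 6): P = [1, 2, 5, 7] / [3, 6];  Q = [1, 2, 3, 4] / [5, 6]
  Insert 4 (step 7): P = [1, 2, 4, 7] / [3, 5] / [6];  Q = [1, 2, 3, 4] / [5, 6] / [7]
Final shape: (4, 2, 1).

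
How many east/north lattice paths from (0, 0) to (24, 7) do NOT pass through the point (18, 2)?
Number of paths = 2541795

Total paths from (0, 0) to (24, 7): C(31, 24) = 2629575. Paths through (18, 2): (paths (0, 0) → (18, 2)) × (paths (18, 2) → (24, 7)) = C(20, 18) · C(11, 6) = 190 · 462 = 87780. Avoidance count = 2629575 − 87780 = 2541795.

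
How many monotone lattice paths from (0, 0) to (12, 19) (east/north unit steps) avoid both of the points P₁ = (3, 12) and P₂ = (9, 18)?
Number of paths = 118849705

Inclusion–exclusion. Total paths: C(31, 12) = 141120525. Through P₁: C(15, 3)·C(16, 9) = 5205200. Through P₂: C(27, 9)·C(4, 3) = 18747300. Since P₁ is strictly southwest of P₂, a monotone path through both must visit P₁ then P₂; paths through both = C(15, 3)·C(12, 6)·C(4, 3) = 1681680. Avoid both = 141120525 − 5205200 − 18747300 + 1681680 = 118849705.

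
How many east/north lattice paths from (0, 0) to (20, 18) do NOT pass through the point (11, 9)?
Number of paths = 25411785410

Total paths from (0, 0) to (20, 18): C(38, 20) = 33578000610. Paths through (11, 9): (paths (0, 0) → (11, 9)) × (paths (11, 9) → (20, 18)) = C(20, 11) · C(18, 9) = 167960 · 48620 = 8166215200. Avoidance count = 33578000610 − 8166215200 = 25411785410.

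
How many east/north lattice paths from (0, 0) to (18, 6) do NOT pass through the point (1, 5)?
Number of paths = 134488

Total paths from (0, 0) to (18, 6): C(24, 18) = 134596. Paths through (1, 5): (paths (0, 0) → (1, 5)) × (paths (1, 5) → (18, 6)) = C(6, 1) · C(18, 17) = 6 · 18 = 108. Avoidance count = 134596 − 108 = 134488.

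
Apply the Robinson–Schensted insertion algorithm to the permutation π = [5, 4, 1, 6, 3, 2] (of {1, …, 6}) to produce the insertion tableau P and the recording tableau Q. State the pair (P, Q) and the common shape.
P = [1, 2] / [3, 6] / [4] / [5];  Q = [1, 4] / [2, 5] / [3] / [6];  common shape = (2, 2, 1, 1)

Row-insert the values π_1, π_2, … into P one at a time, bumping the leftmost entry strictly greater than the inserted value down to the next row. The recording tableau Q records, in position (i, j), the step at which that cell was added to P.
  Insert 5 (step 1): P = [5];  Q = [1]
  Insert 4 (step 2): P = [4] / [5];  Q = [1] / [2]
  Insert 1 (step 3): P = [1] / [4] / [5];  Q = [1] / [2] / [3]
  Insert 6 (step 4): P = [1, 6] / [4] / [5];  Q = [1, 4] / [2] / [3]
  Insert 3 (step 5): P = [1, 3] / [4, 6] / [5];  Q = [1, 4] / [2, 5] / [3]
  Insert 2 (step 6): P = [1, 2] / [3, 6] / [4] / [5];  Q = [1, 4] / [2, 5] / [3] / [6]
Final shape: (2, 2, 1, 1).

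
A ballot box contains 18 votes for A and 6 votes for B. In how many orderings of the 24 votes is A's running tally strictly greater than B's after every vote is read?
Strict-lead orderings = 67298

Total orderings of the 24 votes with 18 for A: C(24, 18) = 134596. By the Bertrand ballot formula (Cycle Lemma / reflection principle), the number of orderings in which A is strictly ahead of B throughout is (p − q)/(p + q) · C(p + q, p) = (18 − 6)/(18 + 6) · 134596 = 67298.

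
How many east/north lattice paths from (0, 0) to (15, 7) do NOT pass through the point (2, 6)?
Number of paths = 170152

Total paths from (0, 0) to (15, 7): C(22, 15) = 170544. Paths through (2, 6): (paths (0, 0) → (2, 6)) × (paths (2, 6) → (15, 7)) = C(8, 2) · C(14, 13) = 28 · 14 = 392. Avoidance count = 170544 − 392 = 170152.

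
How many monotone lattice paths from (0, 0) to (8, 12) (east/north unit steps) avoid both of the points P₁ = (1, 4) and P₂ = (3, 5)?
Number of paths = 61323

Inclusion–exclusion. Total paths: C(20, 8) = 125970. Through P₁: C(5, 1)·C(15, 7) = 32175. Through P₂: C(8, 3)·C(12, 5) = 44352. Since P₁ is strictly southwest of P₂, a monotone path through both must visit P₁ then P₂; paths through both = C(5, 1)·C(3, 2)·C(12, 5) = 11880. Avoid both = 125970 − 32175 − 44352 + 11880 = 61323.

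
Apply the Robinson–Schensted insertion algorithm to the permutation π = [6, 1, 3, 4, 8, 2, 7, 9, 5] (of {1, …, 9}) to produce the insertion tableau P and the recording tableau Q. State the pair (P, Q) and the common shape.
P = [1, 2, 4, 5, 9] / [3, 7] / [6, 8];  Q = [1, 3, 4, 5, 8] / [2, 7] / [6, 9];  common shape = (5, 2, 2)

Row-insert the values π_1, π_2, … into P one at a time, bumping the leftmost entry strictly greater than the inserted value down to the next row. The recording tableau Q records, in position (i, j), the step at which that cell was added to P.
  Insert 6 (step 1): P = [6];  Q = [1]
  Insert 1 (step 2): P = [1] / [6];  Q = [1] / [2]
  Insert 3 (step 3): P = [1, 3] / [6];  Q = [1, 3] / [2]
  Insert 4 (step 4): P = [1, 3, 4] / [6];  Q = [1, 3, 4] / [2]
  Insert 8 (step 5): P = [1, 3, 4, 8] / [6];  Q = [1, 3, 4, 5] / [2]
  Insert 2 (step 6): P = [1, 2, 4, 8] / [3] / [6];  Q = [1, 3, 4, 5] / [2] / [6]
  Insert 7 (step 7): P = [1, 2, 4, 7] / [3, 8] / [6];  Q = [1, 3, 4, 5] / [2, 7] / [6]
  Insert 9 (step 8): P = [1, 2, 4, 7, 9] / [3, 8] / [6];  Q = [1, 3, 4, 5, 8] / [2, 7] / [6]
  Insert 5 (step 9): P = [1, 2, 4, 5, 9] / [3, 7] / [6, 8];  Q = [1, 3, 4, 5, 8] / [2, 7] / [6, 9]
Final shape: (5, 2, 2).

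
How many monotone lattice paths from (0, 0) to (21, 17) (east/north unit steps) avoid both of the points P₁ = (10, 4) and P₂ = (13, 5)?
Number of paths = 25707576156

Inclusion–exclusion. Total paths: C(38, 21) = 28781143380. Through P₁: C(14, 10)·C(24, 11) = 2498640144. Through P₂: C(18, 13)·C(20, 8) = 1079310960. Since P₁ is strictly southwest of P₂, a monotone path through both must visit P₁ then P₂; paths through both = C(14, 10)·C(4, 3)·C(20, 8) = 504383880. Avoid both = 28781143380 − 2498640144 − 1079310960 + 504383880 = 25707576156.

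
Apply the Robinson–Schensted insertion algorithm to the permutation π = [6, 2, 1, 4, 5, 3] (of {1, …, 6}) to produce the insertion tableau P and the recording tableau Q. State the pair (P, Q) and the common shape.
P = [1, 3, 5] / [2, 4] / [6];  Q = [1, 4, 5] / [2, 6] / [3];  common shape = (3, 2, 1)

Row-insert the values π_1, π_2, … into P one at a time, bumping the leftmost entry strictly greater than the inserted value down to the next row. The recording tableau Q records, in position (i, j), the step at which that cell was added to P.
  Insert 6 (step 1): P = [6];  Q = [1]
  Insert 2 (step 2): P = [2] / [6];  Q = [1] / [2]
  Insert 1 (step 3): P = [1] / [2] / [6];  Q = [1] / [2] / [3]
  Insert 4 (step 4): P = [1, 4] / [2] / [6];  Q = [1, 4] / [2] / [3]
  Insert 5 (step 5): P = [1, 4, 5] / [2] / [6];  Q = [1, 4, 5] / [2] / [3]
  Insert 3 (step 6): P = [1, 3, 5] / [2, 4] / [6];  Q = [1, 4, 5] / [2, 6] / [3]
Final shape: (3, 2, 1).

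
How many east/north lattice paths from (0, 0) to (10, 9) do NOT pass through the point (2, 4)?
Number of paths = 73073

Total paths from (0, 0) to (10, 9): C(19, 10) = 92378. Paths through (2, 4): (paths (0, 0) → (2, 4)) × (paths (2, 4) → (10, 9)) = C(6, 2) · C(13, 8) = 15 · 1287 = 19305. Avoidance count = 92378 − 19305 = 73073.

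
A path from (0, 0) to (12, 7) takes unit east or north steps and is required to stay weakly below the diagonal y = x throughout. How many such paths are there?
Number of paths = 23256

By the reflection principle (André's argument), the number of monotone paths to (12, 7) with n ≤ m that never go above y = x is C(19, 12) − C(19, 13) = 50388 − 27132 = 23256.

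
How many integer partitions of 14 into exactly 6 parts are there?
p(14, 6 parts) = 20

Partitions of n into exactly k parts ↔ partitions of n − k into at most k parts (subtract 1 from each part). For n = 14, k = 6, the partitions are: 9+1+1+1+1+1, 8+2+1+1+1+1, 7+3+1+1+1+1, 7+2+2+1+1+1, 6+4+1+1+1+1, 6+3+2+1+1+1, 6+2+2+2+1+1, 5+5+1+1+1+1, 5+4+2+1+1+1, 5+3+3+1+1+1, 5+3+2+2+1+1, 5+2+2+2+2+1, 4+4+3+1+1+1, 4+4+2+2+1+1, 4+3+3+2+1+1, 4+3+2+2+2+1, 4+2+2+2+2+2, 3+3+3+3+1+1, 3+3+3+2+2+1, 3+3+2+2+2+2. Count = 20.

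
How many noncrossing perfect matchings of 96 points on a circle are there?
C_48 = 131327898242169365477991900

These noncrossing handshakes are counted by the Catalan number C_n = (1/(n + 1)) · C(2n, n). For n = 48: C_48 = (1/49) · C(96, 48) = 6435067013866298908421603100/49 = 131327898242169365477991900.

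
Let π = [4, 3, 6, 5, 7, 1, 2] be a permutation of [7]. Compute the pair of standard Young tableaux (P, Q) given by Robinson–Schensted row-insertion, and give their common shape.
P = [1, 2, 7] / [3, 5] / [4, 6];  Q = [1, 3, 5] / [2, 4] / [6, 7];  common shape = (3, 2, 2)

Row-insert the values π_1, π_2, … into P one at a time, bumping the leftmost entry strictly greater than the inserted value down to the next row. The recording tableau Q records, in position (i, j), the step at which that cell was added to P.
  Insert 4 (step 1): P = [4];  Q = [1]
  Insert 3 (step 2): P = [3] / [4];  Q = [1] / [2]
  Insert 6 (step 3): P = [3, 6] / [4];  Q = [1, 3] / [2]
  Insert 5 (step 4): P = [3, 5] / [4, 6];  Q = [1, 3] / [2, 4]
  Insert 7 (step 5): P = [3, 5, 7] / [4, 6];  Q = [1, 3, 5] / [2, 4]
  Insert 1 (step 6): P = [1, 5, 7] / [3, 6] / [4];  Q = [1, 3, 5] / [2, 4] / [6]
  Insert 2 (step 7): P = [1, 2, 7] / [3, 5] / [4, 6];  Q = [1, 3, 5] / [2, 4] / [6, 7]
Final shape: (3, 2, 2).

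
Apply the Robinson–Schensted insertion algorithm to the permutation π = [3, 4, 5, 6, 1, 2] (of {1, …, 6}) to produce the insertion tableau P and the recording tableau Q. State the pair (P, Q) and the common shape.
P = [1, 2, 5, 6] / [3, 4];  Q = [1, 2, 3, 4] / [5, 6];  common shape = (4, 2)

Row-insert the values π_1, π_2, … into P one at a time, bumping the leftmost entry strictly greater than the inserted value down to the next row. The recording tableau Q records, in position (i, j), the step at which that cell was added to P.
  Insert 3 (step 1): P = [3];  Q = [1]
  Insert 4 (step 2): P = [3, 4];  Q = [1, 2]
  Insert 5 (step 3): P = [3, 4, 5];  Q = [1, 2, 3]
  Insert 6 (step 4): P = [3, 4, 5, 6];  Q = [1, 2, 3, 4]
  Insert 1 (step 5): P = [1, 4, 5, 6] / [3];  Q = [1, 2, 3, 4] / [5]
  Insert 2 (step 6): P = [1, 2, 5, 6] / [3, 4];  Q = [1, 2, 3, 4] / [5, 6]
Final shape: (4, 2).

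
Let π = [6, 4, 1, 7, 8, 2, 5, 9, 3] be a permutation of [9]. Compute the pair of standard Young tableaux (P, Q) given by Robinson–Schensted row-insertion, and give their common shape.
P = [1, 2, 3, 9] / [4, 5, 8] / [6, 7];  Q = [1, 4, 5, 8] / [2, 6, 7] / [3, 9];  common shape = (4, 3, 2)

Row-insert the values π_1, π_2, … into P one at a time, bumping the leftmost entry strictly greater than the inserted value down to the next row. The recording tableau Q records, in position (i, j), the step at which that cell was added to P.
  Insert 6 (step 1): P = [6];  Q = [1]
  Insert 4 (step 2): P = [4] / [6];  Q = [1] / [2]
  Insert 1 (step 3): P = [1] / [4] / [6];  Q = [1] / [2] / [3]
  Insert 7 (step 4): P = [1, 7] / [4] / [6];  Q = [1, 4] / [2] / [3]
  Insert 8 (step 5): P = [1, 7, 8] / [4] / [6];  Q = [1, 4, 5] / [2] / [3]
  Insert 2 (step 6): P = [1, 2, 8] / [4, 7] / [6];  Q = [1, 4, 5] / [2, 6] / [3]
  Insert 5 (step 7): P = [1, 2, 5] / [4, 7, 8] / [6];  Q = [1, 4, 5] / [2, 6, 7] / [3]
  Insert 9 (step 8): P = [1, 2, 5, 9] / [4, 7, 8] / [6];  Q = [1, 4, 5, 8] / [2, 6, 7] / [3]
  Insert 3 (step 9): P = [1, 2, 3, 9] / [4, 5, 8] / [6, 7];  Q = [1, 4, 5, 8] / [2, 6, 7] / [3, 9]
Final shape: (4, 3, 2).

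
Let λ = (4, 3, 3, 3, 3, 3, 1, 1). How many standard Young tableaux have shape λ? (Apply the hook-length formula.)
# SYT of shape (4, 3, 3, 3, 3, 3, 1, 1) = 31744440

Hook-length formula: f^λ = n! / Π hook(c), product over all cells c of the Young diagram. For λ = (4, 3, 3, 3, 3, 3, 1, 1), n = 21 boxes. Hook lengths by row (left-to-right, top-to-bottom): [11, 8, 7, 1]; [9, 6, 5]; [8, 5, 4]; [7, 4, 3]; [6, 3, 2]; [5, 2, 1]; [2]; [1]. Product of hooks = 1609445376000. So f^λ = 21! / 1609445376000 = 51090942171709440000 / 1609445376000 = 31744440.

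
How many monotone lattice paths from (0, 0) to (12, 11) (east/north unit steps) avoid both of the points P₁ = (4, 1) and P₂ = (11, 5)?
Number of paths = 1114262

Inclusion–exclusion. Total paths: C(23, 12) = 1352078. Through P₁: C(5, 4)·C(18, 8) = 218790. Through P₂: C(16, 11)·C(7, 1) = 30576. Since P₁ is strictly southwest of P₂, a monotone path through both must visit P₁ then P₂; paths through both = C(5, 4)·C(11, 7)·C(7, 1) = 11550. Avoid both = 1352078 − 218790 − 30576 + 11550 = 1114262.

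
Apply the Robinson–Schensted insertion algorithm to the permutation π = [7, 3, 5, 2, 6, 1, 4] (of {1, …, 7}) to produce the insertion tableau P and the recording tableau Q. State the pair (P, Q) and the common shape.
P = [1, 4, 6] / [2, 5] / [3] / [7];  Q = [1, 3, 5] / [2, 7] / [4] / [6];  common shape = (3, 2, 1, 1)

Row-insert the values π_1, π_2, … into P one at a time, bumping the leftmost entry strictly greater than the inserted value down to the next row. The recording tableau Q records, in position (i, j), the step at which that cell was added to P.
  Insert 7 (step 1): P = [7];  Q = [1]
  Insert 3 (step 2): P = [3] / [7];  Q = [1] / [2]
  Insert 5 (step 3): P = [3, 5] / [7];  Q = [1, 3] / [2]
  Insert 2 (step 4): P = [2, 5] / [3] / [7];  Q = [1, 3] / [2] / [4]
  Insert 6 (step 5): P = [2, 5, 6] / [3] / [7];  Q = [1, 3, 5] / [2] / [4]
  Insert 1 (step 6): P = [1, 5, 6] / [2] / [3] / [7];  Q = [1, 3, 5] / [2] / [4] / [6]
  Insert 4 (step 7): P = [1, 4, 6] / [2, 5] / [3] / [7];  Q = [1, 3, 5] / [2, 7] / [4] / [6]
Final shape: (3, 2, 1, 1).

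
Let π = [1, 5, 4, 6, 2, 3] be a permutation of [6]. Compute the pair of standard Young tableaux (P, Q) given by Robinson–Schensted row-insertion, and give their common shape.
P = [1, 2, 3] / [4, 6] / [5];  Q = [1, 2, 4] / [3, 6] / [5];  common shape = (3, 2, 1)

Row-insert the values π_1, π_2, … into P one at a time, bumping the leftmost entry strictly greater than the inserted value down to the next row. The recording tableau Q records, in position (i, j), the step at which that cell was added to P.
  Insert 1 (step 1): P = [1];  Q = [1]
  Insert 5 (step 2): P = [1, 5];  Q = [1, 2]
  Insert 4 (step 3): P = [1, 4] / [5];  Q = [1, 2] / [3]
  Insert 6 (step 4): P = [1, 4, 6] / [5];  Q = [1, 2, 4] / [3]
  Insert 2 (step 5): P = [1, 2, 6] / [4] / [5];  Q = [1, 2, 4] / [3] / [5]
  Insert 3 (step 6): P = [1, 2, 3] / [4, 6] / [5];  Q = [1, 2, 4] / [3, 6] / [5]
Final shape: (3, 2, 1).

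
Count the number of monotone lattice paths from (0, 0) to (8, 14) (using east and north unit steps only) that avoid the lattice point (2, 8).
Number of paths = 278190

Total paths from (0, 0) to (8, 14): C(22, 8) = 319770. Paths through (2, 8): (paths (0, 0) → (2, 8)) × (paths (2, 8) → (8, 14)) = C(10, 2) · C(12, 6) = 45 · 924 = 41580. Avoidance count = 319770 − 41580 = 278190.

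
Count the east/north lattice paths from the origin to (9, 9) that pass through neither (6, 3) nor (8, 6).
Number of paths = 32912

Inclusion–exclusion. Total paths: C(18, 9) = 48620. Through P₁: C(9, 6)·C(9, 3) = 7056. Through P₂: C(14, 8)·C(4, 1) = 12012. Since P₁ is strictly southwest of P₂, a monotone path through both must visit P₁ then P₂; paths through both = C(9, 6)·C(5, 2)·C(4, 1) = 3360. Avoid both = 48620 − 7056 − 12012 + 3360 = 32912.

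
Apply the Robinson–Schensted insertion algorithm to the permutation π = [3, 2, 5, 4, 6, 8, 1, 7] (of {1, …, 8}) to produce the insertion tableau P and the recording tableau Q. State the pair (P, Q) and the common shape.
P = [1, 4, 6, 7] / [2, 5, 8] / [3];  Q = [1, 3, 5, 6] / [2, 4, 8] / [7];  common shape = (4, 3, 1)

Row-insert the values π_1, π_2, … into P one at a time, bumping the leftmost entry strictly greater than the inserted value down to the next row. The recording tableau Q records, in position (i, j), the step at which that cell was added to P.
  Insert 3 (step 1): P = [3];  Q = [1]
  Insert 2 (step 2): P = [2] / [3];  Q = [1] / [2]
  Insert 5 (step 3): P = [2, 5] / [3];  Q = [1, 3] / [2]
  Insert 4 (step 4): P = [2, 4] / [3, 5];  Q = [1, 3] / [2, 4]
  Insert 6 (step 5): P = [2, 4, 6] / [3, 5];  Q = [1, 3, 5] / [2, 4]
  Insert 8 (step 6): P = [2, 4, 6, 8] / [3, 5];  Q = [1, 3, 5, 6] / [2, 4]
  Insert 1 (step 7): P = [1, 4, 6, 8] / [2, 5] / [3];  Q = [1, 3, 5, 6] / [2, 4] / [7]
  Insert 7 (step 8): P = [1, 4, 6, 7] / [2, 5, 8] / [3];  Q = [1, 3, 5, 6] / [2, 4, 8] / [7]
Final shape: (4, 3, 1).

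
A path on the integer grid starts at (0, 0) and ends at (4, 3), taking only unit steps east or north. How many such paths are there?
Number of paths = 35

A monotone lattice path from (0, 0) to (4, 3) consists of 4 east steps and 3 north steps in some order, so it is determined by which 4 of the 7 steps are east. The count is C(7, 4) = 35.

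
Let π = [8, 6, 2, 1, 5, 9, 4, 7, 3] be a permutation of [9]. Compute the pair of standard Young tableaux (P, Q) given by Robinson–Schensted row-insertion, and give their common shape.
P = [1, 3, 7] / [2, 4, 9] / [5] / [6] / [8];  Q = [1, 5, 6] / [2, 7, 8] / [3] / [4] / [9];  common shape = (3, 3, 1, 1, 1)

Row-insert the values π_1, π_2, … into P one at a time, bumping the leftmost entry strictly greater than the inserted value down to the next row. The recording tableau Q records, in position (i, j), the step at which that cell was added to P.
  Insert 8 (step 1): P = [8];  Q = [1]
  Insert 6 (step 2): P = [6] / [8];  Q = [1] / [2]
  Insert 2 (step 3): P = [2] / [6] / [8];  Q = [1] / [2] / [3]
  Insert 1 (step 4): P = [1] / [2] / [6] / [8];  Q = [1] / [2] / [3] / [4]
  Insert 5 (step 5): P = [1, 5] / [2] / [6] / [8];  Q = [1, 5] / [2] / [3] / [4]
  Insert 9 (step 6): P = [1, 5, 9] / [2] / [6] / [8];  Q = [1, 5, 6] / [2] / [3] / [4]
  Insert 4 (step 7): P = [1, 4, 9] / [2, 5] / [6] / [8];  Q = [1, 5, 6] / [2, 7] / [3] / [4]
  Insert 7 (step 8): P = [1, 4, 7] / [2, 5, 9] / [6] / [8];  Q = [1, 5, 6] / [2, 7, 8] / [3] / [4]
  Insert 3 (step 9): P = [1, 3, 7] / [2, 4, 9] / [5] / [6] / [8];  Q = [1, 5, 6] / [2, 7, 8] / [3] / [4] / [9]
Final shape: (3, 3, 1, 1, 1).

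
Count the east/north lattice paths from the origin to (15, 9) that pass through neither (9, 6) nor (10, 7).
Number of paths = 688886

Inclusion–exclusion. Total paths: C(24, 15) = 1307504. Through P₁: C(15, 9)·C(9, 6) = 420420. Through P₂: C(17, 10)·C(7, 5) = 408408. Since P₁ is strictly southwest of P₂, a monotone path through both must visit P₁ then P₂; paths through both = C(15, 9)·C(2, 1)·C(7, 5) = 210210. Avoid both = 1307504 − 420420 − 408408 + 210210 = 688886.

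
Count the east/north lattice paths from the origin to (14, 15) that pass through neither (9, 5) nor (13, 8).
Number of paths = 70479394

Inclusion–exclusion. Total paths: C(29, 14) = 77558760. Through P₁: C(14, 9)·C(15, 5) = 6012006. Through P₂: C(21, 13)·C(8, 1) = 1627920. Since P₁ is strictly southwest of P₂, a monotone path through both must visit P₁ then P₂; paths through both = C(14, 9)·C(7, 4)·C(8, 1) = 560560. Avoid both = 77558760 − 6012006 − 1627920 + 560560 = 70479394.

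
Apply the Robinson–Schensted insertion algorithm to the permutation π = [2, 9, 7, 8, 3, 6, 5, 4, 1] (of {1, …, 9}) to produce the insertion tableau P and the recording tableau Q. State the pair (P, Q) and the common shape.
P = [1, 3, 4] / [2, 8] / [5] / [6] / [7] / [9];  Q = [1, 2, 4] / [3, 6] / [5] / [7] / [8] / [9];  common shape = (3, 2, 1, 1, 1, 1)

Row-insert the values π_1, π_2, … into P one at a time, bumping the leftmost entry strictly greater than the inserted value down to the next row. The recording tableau Q records, in position (i, j), the step at which that cell was added to P.
  Insert 2 (step 1): P = [2];  Q = [1]
  Insert 9 (step 2): P = [2, 9];  Q = [1, 2]
  Insert 7 (step 3): P = [2, 7] / [9];  Q = [1, 2] / [3]
  Insert 8 (step 4): P = [2, 7, 8] / [9];  Q = [1, 2, 4] / [3]
  Insert 3 (step 5): P = [2, 3, 8] / [7] / [9];  Q = [1, 2, 4] / [3] / [5]
  Insert 6 (step 6): P = [2, 3, 6] / [7, 8] / [9];  Q = [1, 2, 4] / [3, 6] / [5]
  Insert 5 (step 7): P = [2, 3, 5] / [6, 8] / [7] / [9];  Q = [1, 2, 4] / [3, 6] / [5] / [7]
  Insert 4 (step 8): P = [2, 3, 4] / [5, 8] / [6] / [7] / [9];  Q = [1, 2, 4] / [3, 6] / [5] / [7] / [8]
  Insert 1 (step 9): P = [1, 3, 4] / [2, 8] / [5] / [6] / [7] / [9];  Q = [1, 2, 4] / [3, 6] / [5] / [7] / [8] / [9]
Final shape: (3, 2, 1, 1, 1, 1).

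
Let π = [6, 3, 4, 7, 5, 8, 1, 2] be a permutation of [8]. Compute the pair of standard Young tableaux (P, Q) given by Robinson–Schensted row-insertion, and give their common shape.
P = [1, 2, 5, 8] / [3, 4] / [6, 7];  Q = [1, 3, 4, 6] / [2, 5] / [7, 8];  common shape = (4, 2, 2)

Row-insert the values π_1, π_2, … into P one at a time, bumping the leftmost entry strictly greater than the inserted value down to the next row. The recording tableau Q records, in position (i, j), the step at which that cell was added to P.
  Insert 6 (step 1): P = [6];  Q = [1]
  Insert 3 (step 2): P = [3] / [6];  Q = [1] / [2]
  Insert 4 (step 3): P = [3, 4] / [6];  Q = [1, 3] / [2]
  Insert 7 (step 4): P = [3, 4, 7] / [6];  Q = [1, 3, 4] / [2]
  Insert 5 (step 5): P = [3, 4, 5] / [6, 7];  Q = [1, 3, 4] / [2, 5]
  Insert 8 (step 6): P = [3, 4, 5, 8] / [6, 7];  Q = [1, 3, 4, 6] / [2, 5]
  Insert 1 (step 7): P = [1, 4, 5, 8] / [3, 7] / [6];  Q = [1, 3, 4, 6] / [2, 5] / [7]
  Insert 2 (step 8): P = [1, 2, 5, 8] / [3, 4] / [6, 7];  Q = [1, 3, 4, 6] / [2, 5] / [7, 8]
Final shape: (4, 2, 2).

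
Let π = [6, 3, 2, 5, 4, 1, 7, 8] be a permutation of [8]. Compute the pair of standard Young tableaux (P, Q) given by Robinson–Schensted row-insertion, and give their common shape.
P = [1, 4, 7, 8] / [2, 5] / [3] / [6];  Q = [1, 4, 7, 8] / [2, 5] / [3] / [6];  common shape = (4, 2, 1, 1)

Row-insert the values π_1, π_2, … into P one at a time, bumping the leftmost entry strictly greater than the inserted value down to the next row. The recording tableau Q records, in position (i, j), the step at which that cell was added to P.
  Insert 6 (step 1): P = [6];  Q = [1]
  Insert 3 (step 2): P = [3] / [6];  Q = [1] / [2]
  Insert 2 (step 3): P = [2] / [3] / [6];  Q = [1] / [2] / [3]
  Insert 5 (step 4): P = [2, 5] / [3] / [6];  Q = [1, 4] / [2] / [3]
  Insert 4 (step 5): P = [2, 4] / [3, 5] / [6];  Q = [1, 4] / [2, 5] / [3]
  Insert 1 (step 6): P = [1, 4] / [2, 5] / [3] / [6];  Q = [1, 4] / [2, 5] / [3] / [6]
  Insert 7 (step 7): P = [1, 4, 7] / [2, 5] / [3] / [6];  Q = [1, 4, 7] / [2, 5] / [3] / [6]
  Insert 8 (step 8): P = [1, 4, 7, 8] / [2, 5] / [3] / [6];  Q = [1, 4, 7, 8] / [2, 5] / [3] / [6]
Final shape: (4, 2, 1, 1).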